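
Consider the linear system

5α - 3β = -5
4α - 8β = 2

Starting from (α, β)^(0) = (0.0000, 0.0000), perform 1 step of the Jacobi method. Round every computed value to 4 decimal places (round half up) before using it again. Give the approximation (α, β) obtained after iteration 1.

Iteration 1:
  α = (-5 - (-3)·0.0000) / (5) = -1.0000
  β = (2 - (4)·0.0000) / (-8) = -0.2500

(-1.0000, -0.2500)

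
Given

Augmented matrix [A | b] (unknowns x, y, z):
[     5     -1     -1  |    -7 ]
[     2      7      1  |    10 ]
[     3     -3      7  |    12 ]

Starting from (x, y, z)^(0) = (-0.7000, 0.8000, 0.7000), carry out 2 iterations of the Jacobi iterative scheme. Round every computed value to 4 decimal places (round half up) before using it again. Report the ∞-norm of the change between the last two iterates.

Iteration 1:
  x = (-7 - (-1)·0.8000 - (-1)·0.7000) / (5) = -1.1000
  y = (10 - (2)·-0.7000 - (1)·0.7000) / (7) = 1.5286
  z = (12 - (3)·-0.7000 - (-3)·0.8000) / (7) = 2.3571
Iteration 2:
  x = (-7 - (-1)·1.5286 - (-1)·2.3571) / (5) = -0.6229
  y = (10 - (2)·-1.1000 - (1)·2.3571) / (7) = 1.4061
  z = (12 - (3)·-1.1000 - (-3)·1.5286) / (7) = 2.8408
Change: (0.4771, -0.1225, 0.4837) → max |·| = 0.4837

0.4837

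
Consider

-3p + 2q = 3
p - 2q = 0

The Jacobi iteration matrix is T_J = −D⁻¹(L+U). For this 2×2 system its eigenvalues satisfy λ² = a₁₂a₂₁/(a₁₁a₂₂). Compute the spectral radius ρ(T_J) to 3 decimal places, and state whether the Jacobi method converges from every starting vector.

0.577

a₁₂a₂₁/(a₁₁a₂₂) = (2)·(1) / ((-3)·(-2)) = 0.333333
ρ = √|0.333333| = √0.333333 = 0.577
ρ < 1, so Jacobi converges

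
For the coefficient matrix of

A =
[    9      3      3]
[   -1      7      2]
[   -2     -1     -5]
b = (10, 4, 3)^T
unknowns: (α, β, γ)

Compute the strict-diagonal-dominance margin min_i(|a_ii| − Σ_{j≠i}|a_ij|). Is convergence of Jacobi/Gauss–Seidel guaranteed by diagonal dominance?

2

row 1: |9| − (3+3) = 3
row 2: |7| − (1+2) = 4
row 3: |-5| − (2+1) = 2
minimum over rows = 2 → strictly diagonally dominant (convergence guaranteed)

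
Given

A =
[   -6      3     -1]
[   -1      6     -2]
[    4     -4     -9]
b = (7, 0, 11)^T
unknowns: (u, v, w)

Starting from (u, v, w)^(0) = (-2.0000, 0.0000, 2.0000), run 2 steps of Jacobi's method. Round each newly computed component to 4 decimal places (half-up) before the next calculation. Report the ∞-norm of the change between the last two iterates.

1.2870

Iteration 1:
  u = (7 - (3)·0.0000 - (-1)·2.0000) / (-6) = -1.5000
  v = (0 - (-1)·-2.0000 - (-2)·2.0000) / (6) = 0.3333
  w = (11 - (4)·-2.0000 - (-4)·0.0000) / (-9) = -2.1111
Iteration 2:
  u = (7 - (3)·0.3333 - (-1)·-2.1111) / (-6) = -0.6482
  v = (0 - (-1)·-1.5000 - (-2)·-2.1111) / (6) = -0.9537
  w = (11 - (4)·-1.5000 - (-4)·0.3333) / (-9) = -2.0370
Change: (0.8518, -1.2870, 0.0741) → max |·| = 1.2870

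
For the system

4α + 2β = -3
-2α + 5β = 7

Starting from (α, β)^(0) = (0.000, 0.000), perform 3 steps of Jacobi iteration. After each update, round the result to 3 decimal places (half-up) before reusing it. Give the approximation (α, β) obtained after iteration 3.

Iteration 1:
  α = (-3 - (2)·0.000) / (4) = -0.750
  β = (7 - (-2)·0.000) / (5) = 1.400
Iteration 2:
  α = (-3 - (2)·1.400) / (4) = -1.450
  β = (7 - (-2)·-0.750) / (5) = 1.100
Iteration 3:
  α = (-3 - (2)·1.100) / (4) = -1.300
  β = (7 - (-2)·-1.450) / (5) = 0.820

(-1.300, 0.820)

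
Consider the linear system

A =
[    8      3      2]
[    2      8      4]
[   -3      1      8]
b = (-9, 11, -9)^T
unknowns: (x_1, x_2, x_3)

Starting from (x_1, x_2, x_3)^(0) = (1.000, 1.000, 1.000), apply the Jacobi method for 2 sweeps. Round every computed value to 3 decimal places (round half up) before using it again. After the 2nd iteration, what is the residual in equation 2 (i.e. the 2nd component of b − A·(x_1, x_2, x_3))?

Iteration 1:
  x_1 = (-9 - (3)·1.000 - (2)·1.000) / (8) = -1.750
  x_2 = (11 - (2)·1.000 - (4)·1.000) / (8) = 0.625
  x_3 = (-9 - (-3)·1.000 - (1)·1.000) / (8) = -0.875
Iteration 2:
  x_1 = (-9 - (3)·0.625 - (2)·-0.875) / (8) = -1.141
  x_2 = (11 - (2)·-1.750 - (4)·-0.875) / (8) = 2.250
  x_3 = (-9 - (-3)·-1.750 - (1)·0.625) / (8) = -1.859
Residual b − A·x = (-2.904, 2.718, 0.199)

2.718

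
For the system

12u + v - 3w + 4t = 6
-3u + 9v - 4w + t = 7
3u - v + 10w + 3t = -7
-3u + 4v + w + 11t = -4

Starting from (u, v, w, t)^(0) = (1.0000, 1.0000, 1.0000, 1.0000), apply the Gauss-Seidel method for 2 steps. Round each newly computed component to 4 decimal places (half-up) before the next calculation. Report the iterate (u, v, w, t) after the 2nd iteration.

Iteration 1:
  u = (6 - (1)·1.0000 - (-3)·1.0000 - (4)·1.0000) / (12) = 0.3333
  v = (7 - (-3)·0.3333 - (-4)·1.0000 - (1)·1.0000) / (9) = 1.2222
  w = (-7 - (3)·0.3333 - (-1)·1.2222 - (3)·1.0000) / (10) = -0.9778
  t = (-4 - (-3)·0.3333 - (4)·1.2222 - (1)·-0.9778) / (11) = -0.6283
Iteration 2:
  u = (6 - (1)·1.2222 - (-3)·-0.9778 - (4)·-0.6283) / (12) = 0.3631
  v = (7 - (-3)·0.3631 - (-4)·-0.9778 - (1)·-0.6283) / (9) = 0.5340
  w = (-7 - (3)·0.3631 - (-1)·0.5340 - (3)·-0.6283) / (10) = -0.5670
  t = (-4 - (-3)·0.3631 - (4)·0.5340 - (1)·-0.5670) / (11) = -0.4072

(0.3631, 0.5340, -0.5670, -0.4072)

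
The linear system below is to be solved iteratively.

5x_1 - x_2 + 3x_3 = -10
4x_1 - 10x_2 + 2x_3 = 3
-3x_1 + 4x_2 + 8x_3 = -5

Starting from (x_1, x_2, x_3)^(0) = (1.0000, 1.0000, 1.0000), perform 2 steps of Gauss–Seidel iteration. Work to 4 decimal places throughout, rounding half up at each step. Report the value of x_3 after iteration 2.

Iteration 1:
  x_1 = (-10 - (-1)·1.0000 - (3)·1.0000) / (5) = -2.4000
  x_2 = (3 - (4)·-2.4000 - (2)·1.0000) / (-10) = -1.0600
  x_3 = (-5 - (-3)·-2.4000 - (4)·-1.0600) / (8) = -0.9950
Iteration 2:
  x_1 = (-10 - (-1)·-1.0600 - (3)·-0.9950) / (5) = -1.6150
  x_2 = (3 - (4)·-1.6150 - (2)·-0.9950) / (-10) = -1.1450
  x_3 = (-5 - (-3)·-1.6150 - (4)·-1.1450) / (8) = -0.6581

-0.6581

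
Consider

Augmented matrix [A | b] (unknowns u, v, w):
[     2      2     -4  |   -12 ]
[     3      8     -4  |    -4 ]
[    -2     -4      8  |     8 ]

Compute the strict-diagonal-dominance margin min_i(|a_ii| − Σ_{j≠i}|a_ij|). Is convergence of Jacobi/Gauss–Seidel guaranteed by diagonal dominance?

row 1: |2| − (2+4) = -4
row 2: |8| − (3+4) = 1
row 3: |8| − (2+4) = 2
minimum over rows = -4 → not strictly diagonally dominant

-4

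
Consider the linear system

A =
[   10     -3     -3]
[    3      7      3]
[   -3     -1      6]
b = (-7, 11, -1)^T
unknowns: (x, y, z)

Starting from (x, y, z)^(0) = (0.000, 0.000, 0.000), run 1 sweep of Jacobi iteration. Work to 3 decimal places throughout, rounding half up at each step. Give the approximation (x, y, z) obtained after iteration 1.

Iteration 1:
  x = (-7 - (-3)·0.000 - (-3)·0.000) / (10) = -0.700
  y = (11 - (3)·0.000 - (3)·0.000) / (7) = 1.571
  z = (-1 - (-3)·0.000 - (-1)·0.000) / (6) = -0.167

(-0.700, 1.571, -0.167)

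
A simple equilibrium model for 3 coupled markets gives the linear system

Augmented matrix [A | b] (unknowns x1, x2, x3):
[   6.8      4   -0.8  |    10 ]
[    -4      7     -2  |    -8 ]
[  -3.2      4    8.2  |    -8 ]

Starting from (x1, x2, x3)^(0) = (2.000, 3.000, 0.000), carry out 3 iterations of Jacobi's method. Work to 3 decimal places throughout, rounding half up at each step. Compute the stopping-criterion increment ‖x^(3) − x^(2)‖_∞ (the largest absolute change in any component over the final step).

1.483

Iteration 1:
  x1 = (10 - (4)·3.000 - (-0.8)·0.000) / (6.8) = -0.294
  x2 = (-8 - (-4)·2.000 - (-2)·0.000) / (7) = 0.000
  x3 = (-8 - (-3.2)·2.000 - (4)·3.000) / (8.2) = -1.659
Iteration 2:
  x1 = (10 - (4)·0.000 - (-0.8)·-1.659) / (6.8) = 1.275
  x2 = (-8 - (-4)·-0.294 - (-2)·-1.659) / (7) = -1.785
  x3 = (-8 - (-3.2)·-0.294 - (4)·0.000) / (8.2) = -1.090
Iteration 3:
  x1 = (10 - (4)·-1.785 - (-0.8)·-1.090) / (6.8) = 2.392
  x2 = (-8 - (-4)·1.275 - (-2)·-1.090) / (7) = -0.726
  x3 = (-8 - (-3.2)·1.275 - (4)·-1.785) / (8.2) = 0.393
Change: (1.117, 1.059, 1.483) → max |·| = 1.483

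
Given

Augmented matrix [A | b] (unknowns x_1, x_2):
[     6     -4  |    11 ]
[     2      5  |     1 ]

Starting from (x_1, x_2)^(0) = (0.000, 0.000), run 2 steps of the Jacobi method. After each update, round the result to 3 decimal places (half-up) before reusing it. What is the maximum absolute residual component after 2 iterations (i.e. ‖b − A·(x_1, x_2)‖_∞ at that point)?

Iteration 1:
  x_1 = (11 - (-4)·0.000) / (6) = 1.833
  x_2 = (1 - (2)·0.000) / (5) = 0.200
Iteration 2:
  x_1 = (11 - (-4)·0.200) / (6) = 1.967
  x_2 = (1 - (2)·1.833) / (5) = -0.533
Residual b − A·x = (-2.934, -0.269); ∞-norm = 2.934

2.934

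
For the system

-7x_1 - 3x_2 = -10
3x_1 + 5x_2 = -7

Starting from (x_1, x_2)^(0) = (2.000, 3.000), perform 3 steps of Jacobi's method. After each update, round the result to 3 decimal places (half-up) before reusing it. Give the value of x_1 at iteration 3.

2.065

Iteration 1:
  x_1 = (-10 - (-3)·3.000) / (-7) = 0.143
  x_2 = (-7 - (3)·2.000) / (5) = -2.600
Iteration 2:
  x_1 = (-10 - (-3)·-2.600) / (-7) = 2.543
  x_2 = (-7 - (3)·0.143) / (5) = -1.486
Iteration 3:
  x_1 = (-10 - (-3)·-1.486) / (-7) = 2.065
  x_2 = (-7 - (3)·2.543) / (5) = -2.926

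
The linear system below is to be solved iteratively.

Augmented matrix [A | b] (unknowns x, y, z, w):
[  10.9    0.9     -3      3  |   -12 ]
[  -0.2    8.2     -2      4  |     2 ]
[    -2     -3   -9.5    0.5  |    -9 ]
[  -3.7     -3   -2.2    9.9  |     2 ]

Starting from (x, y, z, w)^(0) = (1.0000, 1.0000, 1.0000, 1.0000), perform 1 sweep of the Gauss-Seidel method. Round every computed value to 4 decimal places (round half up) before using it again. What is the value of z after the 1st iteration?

1.2583

Iteration 1:
  x = (-12 - (0.9)·1.0000 - (-3)·1.0000 - (3)·1.0000) / (10.9) = -1.1835
  y = (2 - (-0.2)·-1.1835 - (-2)·1.0000 - (4)·1.0000) / (8.2) = -0.0289
  z = (-9 - (-2)·-1.1835 - (-3)·-0.0289 - (0.5)·1.0000) / (-9.5) = 1.2583
  w = (2 - (-3.7)·-1.1835 - (-3)·-0.0289 - (-2.2)·1.2583) / (9.9) = 0.0306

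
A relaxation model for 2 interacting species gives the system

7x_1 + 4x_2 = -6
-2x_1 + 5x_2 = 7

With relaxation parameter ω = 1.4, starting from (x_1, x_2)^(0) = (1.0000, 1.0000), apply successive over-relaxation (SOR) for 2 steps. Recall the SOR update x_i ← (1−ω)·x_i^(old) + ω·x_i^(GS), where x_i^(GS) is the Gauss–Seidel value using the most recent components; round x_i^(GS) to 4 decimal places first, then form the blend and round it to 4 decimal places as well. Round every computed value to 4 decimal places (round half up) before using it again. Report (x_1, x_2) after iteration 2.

Iteration 1:
  x_1: GS value = (-6 - (4)·1.0000) / (7) = -1.4286;  x_1 ← (1−ω)·1.0000 + ω·-1.4286 = -2.4000
  x_2: GS value = (7 - (-2)·-2.4000) / (5) = 0.4400;  x_2 ← (1−ω)·1.0000 + ω·0.4400 = 0.2160
Iteration 2:
  x_1: GS value = (-6 - (4)·0.2160) / (7) = -0.9806;  x_1 ← (1−ω)·-2.4000 + ω·-0.9806 = -0.4128
  x_2: GS value = (7 - (-2)·-0.4128) / (5) = 1.2349;  x_2 ← (1−ω)·0.2160 + ω·1.2349 = 1.6425

(-0.4128, 1.6425)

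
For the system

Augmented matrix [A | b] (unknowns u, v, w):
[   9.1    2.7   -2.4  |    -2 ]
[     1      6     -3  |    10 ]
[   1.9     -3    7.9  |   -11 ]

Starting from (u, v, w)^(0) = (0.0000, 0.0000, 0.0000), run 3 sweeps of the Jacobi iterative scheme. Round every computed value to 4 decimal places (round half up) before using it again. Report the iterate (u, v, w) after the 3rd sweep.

(-0.7049, 1.4936, -0.7499)

Iteration 1:
  u = (-2 - (2.7)·0.0000 - (-2.4)·0.0000) / (9.1) = -0.2198
  v = (10 - (1)·0.0000 - (-3)·0.0000) / (6) = 1.6667
  w = (-11 - (1.9)·0.0000 - (-3)·0.0000) / (7.9) = -1.3924
Iteration 2:
  u = (-2 - (2.7)·1.6667 - (-2.4)·-1.3924) / (9.1) = -1.0815
  v = (10 - (1)·-0.2198 - (-3)·-1.3924) / (6) = 1.0071
  w = (-11 - (1.9)·-0.2198 - (-3)·1.6667) / (7.9) = -0.7066
Iteration 3:
  u = (-2 - (2.7)·1.0071 - (-2.4)·-0.7066) / (9.1) = -0.7049
  v = (10 - (1)·-1.0815 - (-3)·-0.7066) / (6) = 1.4936
  w = (-11 - (1.9)·-1.0815 - (-3)·1.0071) / (7.9) = -0.7499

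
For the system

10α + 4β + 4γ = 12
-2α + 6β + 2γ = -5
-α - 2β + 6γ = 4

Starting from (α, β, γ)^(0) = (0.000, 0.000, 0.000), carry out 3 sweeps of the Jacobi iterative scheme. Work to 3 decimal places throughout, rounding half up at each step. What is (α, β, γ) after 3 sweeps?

(1.227, -0.608, 0.659)

Iteration 1:
  α = (12 - (4)·0.000 - (4)·0.000) / (10) = 1.200
  β = (-5 - (-2)·0.000 - (2)·0.000) / (6) = -0.833
  γ = (4 - (-1)·0.000 - (-2)·0.000) / (6) = 0.667
Iteration 2:
  α = (12 - (4)·-0.833 - (4)·0.667) / (10) = 1.266
  β = (-5 - (-2)·1.200 - (2)·0.667) / (6) = -0.656
  γ = (4 - (-1)·1.200 - (-2)·-0.833) / (6) = 0.589
Iteration 3:
  α = (12 - (4)·-0.656 - (4)·0.589) / (10) = 1.227
  β = (-5 - (-2)·1.266 - (2)·0.589) / (6) = -0.608
  γ = (4 - (-1)·1.266 - (-2)·-0.656) / (6) = 0.659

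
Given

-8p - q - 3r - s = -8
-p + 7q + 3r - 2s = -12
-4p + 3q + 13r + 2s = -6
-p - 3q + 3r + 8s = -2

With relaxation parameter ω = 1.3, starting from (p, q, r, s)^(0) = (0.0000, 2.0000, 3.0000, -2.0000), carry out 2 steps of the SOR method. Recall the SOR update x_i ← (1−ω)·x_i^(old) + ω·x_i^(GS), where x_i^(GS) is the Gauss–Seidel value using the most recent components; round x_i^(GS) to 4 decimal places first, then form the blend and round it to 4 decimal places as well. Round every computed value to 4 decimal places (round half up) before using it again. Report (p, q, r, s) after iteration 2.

Iteration 1:
  p: GS value = (-8 - (-1)·2.0000 - (-3)·3.0000 - (-1)·-2.0000) / (-8) = -0.1250;  p ← (1−ω)·0.0000 + ω·-0.1250 = -0.1625
  q: GS value = (-12 - (-1)·-0.1625 - (3)·3.0000 - (-2)·-2.0000) / (7) = -3.5946;  q ← (1−ω)·2.0000 + ω·-3.5946 = -5.2730
  r: GS value = (-6 - (-4)·-0.1625 - (3)·-5.2730 - (2)·-2.0000) / (13) = 1.0130;  r ← (1−ω)·3.0000 + ω·1.0130 = 0.4169
  s: GS value = (-2 - (-1)·-0.1625 - (-3)·-5.2730 - (3)·0.4169) / (8) = -2.4040;  s ← (1−ω)·-2.0000 + ω·-2.4040 = -2.5252
Iteration 2:
  p: GS value = (-8 - (-1)·-5.2730 - (-3)·0.4169 - (-1)·-2.5252) / (-8) = 1.8184;  p ← (1−ω)·-0.1625 + ω·1.8184 = 2.4127
  q: GS value = (-12 - (-1)·2.4127 - (3)·0.4169 - (-2)·-2.5252) / (7) = -2.2698;  q ← (1−ω)·-5.2730 + ω·-2.2698 = -1.3688
  r: GS value = (-6 - (-4)·2.4127 - (3)·-1.3688 - (2)·-2.5252) / (13) = 0.9852;  r ← (1−ω)·0.4169 + ω·0.9852 = 1.1557
  s: GS value = (-2 - (-1)·2.4127 - (-3)·-1.3688 - (3)·1.1557) / (8) = -0.8951;  s ← (1−ω)·-2.5252 + ω·-0.8951 = -0.4061

(2.4127, -1.3688, 1.1557, -0.4061)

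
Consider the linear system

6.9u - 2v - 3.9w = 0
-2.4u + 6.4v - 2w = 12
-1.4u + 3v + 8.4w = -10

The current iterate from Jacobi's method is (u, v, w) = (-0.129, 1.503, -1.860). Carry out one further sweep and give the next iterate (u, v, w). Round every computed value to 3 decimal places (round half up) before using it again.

One sweep:
  u = (0 - (-2)·1.503 - (-3.9)·-1.860) / (6.9) = -0.616
  v = (12 - (-2.4)·-0.129 - (-2)·-1.860) / (6.4) = 1.245
  w = (-10 - (-1.4)·-0.129 - (3)·1.503) / (8.4) = -1.749

(-0.616, 1.245, -1.749)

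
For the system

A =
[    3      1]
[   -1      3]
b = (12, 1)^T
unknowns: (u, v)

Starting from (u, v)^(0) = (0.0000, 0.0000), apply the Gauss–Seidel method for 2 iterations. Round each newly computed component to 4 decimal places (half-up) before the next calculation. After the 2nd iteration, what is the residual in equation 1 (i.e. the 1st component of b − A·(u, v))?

Iteration 1:
  u = (12 - (1)·0.0000) / (3) = 4.0000
  v = (1 - (-1)·4.0000) / (3) = 1.6667
Iteration 2:
  u = (12 - (1)·1.6667) / (3) = 3.4444
  v = (1 - (-1)·3.4444) / (3) = 1.4815
Residual b − A·x = (0.1853, -0.0001)

0.1853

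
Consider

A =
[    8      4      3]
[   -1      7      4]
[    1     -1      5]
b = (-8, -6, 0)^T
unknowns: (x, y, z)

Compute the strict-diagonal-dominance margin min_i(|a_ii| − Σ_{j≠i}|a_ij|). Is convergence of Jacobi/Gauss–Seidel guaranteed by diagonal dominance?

1

row 1: |8| − (4+3) = 1
row 2: |7| − (1+4) = 2
row 3: |5| − (1+1) = 3
minimum over rows = 1 → strictly diagonally dominant (convergence guaranteed)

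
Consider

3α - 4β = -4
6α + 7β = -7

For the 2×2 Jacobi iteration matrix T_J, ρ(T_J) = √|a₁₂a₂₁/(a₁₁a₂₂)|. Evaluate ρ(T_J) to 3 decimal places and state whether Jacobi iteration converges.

1.069

a₁₂a₂₁/(a₁₁a₂₂) = (-4)·(6) / ((3)·(7)) = -1.142857
ρ = √|-1.142857| = √1.142857 = 1.069
ρ > 1, so Jacobi diverges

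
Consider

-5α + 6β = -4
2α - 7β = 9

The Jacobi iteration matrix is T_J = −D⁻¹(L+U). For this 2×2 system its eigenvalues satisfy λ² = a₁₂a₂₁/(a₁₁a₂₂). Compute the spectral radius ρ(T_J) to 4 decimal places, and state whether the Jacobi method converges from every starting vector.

0.5855

a₁₂a₂₁/(a₁₁a₂₂) = (6)·(2) / ((-5)·(-7)) = 0.342857
ρ = √|0.342857| = √0.342857 = 0.5855
ρ < 1, so Jacobi converges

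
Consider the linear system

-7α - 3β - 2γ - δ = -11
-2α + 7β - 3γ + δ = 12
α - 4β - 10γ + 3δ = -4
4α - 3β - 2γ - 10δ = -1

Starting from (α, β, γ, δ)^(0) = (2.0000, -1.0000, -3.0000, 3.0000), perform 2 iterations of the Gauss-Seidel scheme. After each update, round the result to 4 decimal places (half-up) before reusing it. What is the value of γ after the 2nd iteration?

Iteration 1:
  α = (-11 - (-3)·-1.0000 - (-2)·-3.0000 - (-1)·3.0000) / (-7) = 2.4286
  β = (12 - (-2)·2.4286 - (-3)·-3.0000 - (1)·3.0000) / (7) = 0.6939
  γ = (-4 - (1)·2.4286 - (-4)·0.6939 - (3)·3.0000) / (-10) = 1.2653
  δ = (-1 - (4)·2.4286 - (-3)·0.6939 - (-2)·1.2653) / (-10) = 0.6102
Iteration 2:
  α = (-11 - (-3)·0.6939 - (-2)·1.2653 - (-1)·0.6102) / (-7) = 0.8254
  β = (12 - (-2)·0.8254 - (-3)·1.2653 - (1)·0.6102) / (7) = 2.4052
  γ = (-4 - (1)·0.8254 - (-4)·2.4052 - (3)·0.6102) / (-10) = -0.2965
  δ = (-1 - (4)·0.8254 - (-3)·2.4052 - (-2)·-0.2965) / (-10) = -0.2321

-0.2965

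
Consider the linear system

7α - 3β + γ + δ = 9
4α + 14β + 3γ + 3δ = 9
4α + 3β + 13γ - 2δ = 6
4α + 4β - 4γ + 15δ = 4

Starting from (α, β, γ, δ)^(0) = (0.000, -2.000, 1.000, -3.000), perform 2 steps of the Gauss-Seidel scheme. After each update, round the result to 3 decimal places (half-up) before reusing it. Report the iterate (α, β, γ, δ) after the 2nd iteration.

(1.755, 0.289, -0.186, -0.328)

Iteration 1:
  α = (9 - (-3)·-2.000 - (1)·1.000 - (1)·-3.000) / (7) = 0.714
  β = (9 - (4)·0.714 - (3)·1.000 - (3)·-3.000) / (14) = 0.867
  γ = (6 - (4)·0.714 - (3)·0.867 - (-2)·-3.000) / (13) = -0.420
  δ = (4 - (4)·0.714 - (4)·0.867 - (-4)·-0.420) / (15) = -0.267
Iteration 2:
  α = (9 - (-3)·0.867 - (1)·-0.420 - (1)·-0.267) / (7) = 1.755
  β = (9 - (4)·1.755 - (3)·-0.420 - (3)·-0.267) / (14) = 0.289
  γ = (6 - (4)·1.755 - (3)·0.289 - (-2)·-0.267) / (13) = -0.186
  δ = (4 - (4)·1.755 - (4)·0.289 - (-4)·-0.186) / (15) = -0.328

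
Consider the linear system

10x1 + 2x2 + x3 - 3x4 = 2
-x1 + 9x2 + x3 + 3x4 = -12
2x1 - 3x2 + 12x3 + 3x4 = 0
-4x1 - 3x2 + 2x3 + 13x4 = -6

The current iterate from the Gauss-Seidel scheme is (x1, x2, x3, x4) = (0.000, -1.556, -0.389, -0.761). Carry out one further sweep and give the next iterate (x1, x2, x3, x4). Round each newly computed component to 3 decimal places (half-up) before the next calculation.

(0.322, -1.001, -0.114, -0.576)

One sweep:
  x1 = (2 - (2)·-1.556 - (1)·-0.389 - (-3)·-0.761) / (10) = 0.322
  x2 = (-12 - (-1)·0.322 - (1)·-0.389 - (3)·-0.761) / (9) = -1.001
  x3 = (0 - (2)·0.322 - (-3)·-1.001 - (3)·-0.761) / (12) = -0.114
  x4 = (-6 - (-4)·0.322 - (-3)·-1.001 - (2)·-0.114) / (13) = -0.576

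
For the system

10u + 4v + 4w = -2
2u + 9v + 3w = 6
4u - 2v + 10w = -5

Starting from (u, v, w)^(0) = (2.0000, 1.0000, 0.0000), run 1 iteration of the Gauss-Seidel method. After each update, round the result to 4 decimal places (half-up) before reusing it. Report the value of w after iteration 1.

Iteration 1:
  u = (-2 - (4)·1.0000 - (4)·0.0000) / (10) = -0.6000
  v = (6 - (2)·-0.6000 - (3)·0.0000) / (9) = 0.8000
  w = (-5 - (4)·-0.6000 - (-2)·0.8000) / (10) = -0.1000

-0.1000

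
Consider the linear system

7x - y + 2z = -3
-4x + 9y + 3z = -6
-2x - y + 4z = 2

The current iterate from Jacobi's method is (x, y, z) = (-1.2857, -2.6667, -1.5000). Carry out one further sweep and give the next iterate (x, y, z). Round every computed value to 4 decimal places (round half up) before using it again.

One sweep:
  x = (-3 - (-1)·-2.6667 - (2)·-1.5000) / (7) = -0.3810
  y = (-6 - (-4)·-1.2857 - (3)·-1.5000) / (9) = -0.7381
  z = (2 - (-2)·-1.2857 - (-1)·-2.6667) / (4) = -0.8095

(-0.3810, -0.7381, -0.8095)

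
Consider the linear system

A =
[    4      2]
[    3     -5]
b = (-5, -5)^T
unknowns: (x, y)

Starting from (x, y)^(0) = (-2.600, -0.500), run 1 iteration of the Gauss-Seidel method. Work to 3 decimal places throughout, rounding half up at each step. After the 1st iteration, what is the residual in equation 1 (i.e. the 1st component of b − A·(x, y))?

-1.800

Iteration 1:
  x = (-5 - (2)·-0.500) / (4) = -1.000
  y = (-5 - (3)·-1.000) / (-5) = 0.400
Residual b − A·x = (-1.800, 0.000)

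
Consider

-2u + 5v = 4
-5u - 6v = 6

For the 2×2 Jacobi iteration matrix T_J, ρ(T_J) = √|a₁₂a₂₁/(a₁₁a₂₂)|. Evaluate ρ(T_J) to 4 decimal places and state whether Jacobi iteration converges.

1.4434

a₁₂a₂₁/(a₁₁a₂₂) = (5)·(-5) / ((-2)·(-6)) = -2.083333
ρ = √|-2.083333| = √2.083333 = 1.4434
ρ > 1, so Jacobi diverges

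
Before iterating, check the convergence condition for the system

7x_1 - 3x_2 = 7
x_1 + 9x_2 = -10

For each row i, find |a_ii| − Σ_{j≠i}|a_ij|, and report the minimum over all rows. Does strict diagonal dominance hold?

4

row 1: |7| − (3) = 4
row 2: |9| − (1) = 8
minimum over rows = 4 → strictly diagonally dominant (convergence guaranteed)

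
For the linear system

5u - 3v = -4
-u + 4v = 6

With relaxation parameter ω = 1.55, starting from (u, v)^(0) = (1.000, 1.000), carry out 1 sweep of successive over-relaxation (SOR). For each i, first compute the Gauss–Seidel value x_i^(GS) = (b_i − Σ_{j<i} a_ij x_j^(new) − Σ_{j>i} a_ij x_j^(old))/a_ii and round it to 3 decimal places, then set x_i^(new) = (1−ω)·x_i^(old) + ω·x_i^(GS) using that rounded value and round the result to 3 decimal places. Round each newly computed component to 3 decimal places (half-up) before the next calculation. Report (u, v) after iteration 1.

Iteration 1:
  u: GS value = (-4 - (-3)·1.000) / (5) = -0.200;  u ← (1−ω)·1.000 + ω·-0.200 = -0.860
  v: GS value = (6 - (-1)·-0.860) / (4) = 1.285;  v ← (1−ω)·1.000 + ω·1.285 = 1.442

(-0.860, 1.442)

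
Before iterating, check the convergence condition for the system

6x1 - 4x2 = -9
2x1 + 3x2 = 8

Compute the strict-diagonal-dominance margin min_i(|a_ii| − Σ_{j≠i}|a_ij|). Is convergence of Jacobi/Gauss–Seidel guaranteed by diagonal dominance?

1

row 1: |6| − (4) = 2
row 2: |3| − (2) = 1
minimum over rows = 1 → strictly diagonally dominant (convergence guaranteed)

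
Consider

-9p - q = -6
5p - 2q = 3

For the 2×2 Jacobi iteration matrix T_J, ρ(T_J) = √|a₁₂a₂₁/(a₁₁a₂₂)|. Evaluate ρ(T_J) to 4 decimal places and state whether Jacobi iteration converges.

0.5270

a₁₂a₂₁/(a₁₁a₂₂) = (-1)·(5) / ((-9)·(-2)) = -0.277778
ρ = √|-0.277778| = √0.277778 = 0.5270
ρ < 1, so Jacobi converges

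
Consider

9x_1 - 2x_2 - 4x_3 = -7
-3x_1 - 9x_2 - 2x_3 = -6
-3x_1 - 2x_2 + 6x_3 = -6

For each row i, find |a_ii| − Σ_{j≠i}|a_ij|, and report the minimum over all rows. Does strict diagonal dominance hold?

row 1: |9| − (2+4) = 3
row 2: |-9| − (3+2) = 4
row 3: |6| − (3+2) = 1
minimum over rows = 1 → strictly diagonally dominant (convergence guaranteed)

1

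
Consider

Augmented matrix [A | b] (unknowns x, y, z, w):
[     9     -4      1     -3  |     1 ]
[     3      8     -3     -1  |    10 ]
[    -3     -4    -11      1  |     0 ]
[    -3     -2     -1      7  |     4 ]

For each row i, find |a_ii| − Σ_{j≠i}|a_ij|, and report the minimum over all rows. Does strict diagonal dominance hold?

1

row 1: |9| − (4+1+3) = 1
row 2: |8| − (3+3+1) = 1
row 3: |-11| − (3+4+1) = 3
row 4: |7| − (3+2+1) = 1
minimum over rows = 1 → strictly diagonally dominant (convergence guaranteed)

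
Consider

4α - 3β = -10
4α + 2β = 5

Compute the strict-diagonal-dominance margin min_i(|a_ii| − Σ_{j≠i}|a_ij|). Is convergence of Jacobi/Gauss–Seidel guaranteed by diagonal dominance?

row 1: |4| − (3) = 1
row 2: |2| − (4) = -2
minimum over rows = -2 → not strictly diagonally dominant

-2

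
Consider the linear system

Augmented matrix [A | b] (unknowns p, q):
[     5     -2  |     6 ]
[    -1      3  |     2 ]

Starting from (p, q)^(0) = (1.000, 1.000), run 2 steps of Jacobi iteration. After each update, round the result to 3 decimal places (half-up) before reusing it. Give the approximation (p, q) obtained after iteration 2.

(1.600, 1.200)

Iteration 1:
  p = (6 - (-2)·1.000) / (5) = 1.600
  q = (2 - (-1)·1.000) / (3) = 1.000
Iteration 2:
  p = (6 - (-2)·1.000) / (5) = 1.600
  q = (2 - (-1)·1.600) / (3) = 1.200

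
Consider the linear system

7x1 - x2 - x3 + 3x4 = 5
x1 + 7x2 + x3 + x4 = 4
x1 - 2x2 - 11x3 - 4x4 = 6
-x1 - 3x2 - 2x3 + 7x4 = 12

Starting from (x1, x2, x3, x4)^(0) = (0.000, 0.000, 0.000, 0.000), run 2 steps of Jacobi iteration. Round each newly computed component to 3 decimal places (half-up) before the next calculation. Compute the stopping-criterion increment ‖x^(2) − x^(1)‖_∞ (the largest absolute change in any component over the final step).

0.731

Iteration 1:
  x1 = (5 - (-1)·0.000 - (-1)·0.000 - (3)·0.000) / (7) = 0.714
  x2 = (4 - (1)·0.000 - (1)·0.000 - (1)·0.000) / (7) = 0.571
  x3 = (6 - (1)·0.000 - (-2)·0.000 - (-4)·0.000) / (-11) = -0.545
  x4 = (12 - (-1)·0.000 - (-3)·0.000 - (-2)·0.000) / (7) = 1.714
Iteration 2:
  x1 = (5 - (-1)·0.571 - (-1)·-0.545 - (3)·1.714) / (7) = -0.017
  x2 = (4 - (1)·0.714 - (1)·-0.545 - (1)·1.714) / (7) = 0.302
  x3 = (6 - (1)·0.714 - (-2)·0.571 - (-4)·1.714) / (-11) = -1.208
  x4 = (12 - (-1)·0.714 - (-3)·0.571 - (-2)·-0.545) / (7) = 1.905
Change: (-0.731, -0.269, -0.663, 0.191) → max |·| = 0.731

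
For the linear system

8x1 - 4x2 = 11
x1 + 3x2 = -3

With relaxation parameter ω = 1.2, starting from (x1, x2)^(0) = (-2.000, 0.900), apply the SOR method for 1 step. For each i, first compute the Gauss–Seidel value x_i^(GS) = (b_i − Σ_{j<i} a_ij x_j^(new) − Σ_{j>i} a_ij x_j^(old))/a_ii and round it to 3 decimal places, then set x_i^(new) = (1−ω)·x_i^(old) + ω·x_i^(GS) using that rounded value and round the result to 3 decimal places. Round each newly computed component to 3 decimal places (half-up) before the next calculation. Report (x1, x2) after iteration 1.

Iteration 1:
  x1: GS value = (11 - (-4)·0.900) / (8) = 1.825;  x1 ← (1−ω)·-2.000 + ω·1.825 = 2.590
  x2: GS value = (-3 - (1)·2.590) / (3) = -1.863;  x2 ← (1−ω)·0.900 + ω·-1.863 = -2.416

(2.590, -2.416)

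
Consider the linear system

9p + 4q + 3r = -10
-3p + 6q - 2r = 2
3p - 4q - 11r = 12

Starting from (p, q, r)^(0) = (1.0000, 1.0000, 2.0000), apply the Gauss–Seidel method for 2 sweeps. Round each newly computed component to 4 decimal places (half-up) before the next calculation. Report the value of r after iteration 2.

-1.0576

Iteration 1:
  p = (-10 - (4)·1.0000 - (3)·2.0000) / (9) = -2.2222
  q = (2 - (-3)·-2.2222 - (-2)·2.0000) / (6) = -0.1111
  r = (12 - (3)·-2.2222 - (-4)·-0.1111) / (-11) = -1.6566
Iteration 2:
  p = (-10 - (4)·-0.1111 - (3)·-1.6566) / (9) = -0.5095
  q = (2 - (-3)·-0.5095 - (-2)·-1.6566) / (6) = -0.4736
  r = (12 - (3)·-0.5095 - (-4)·-0.4736) / (-11) = -1.0576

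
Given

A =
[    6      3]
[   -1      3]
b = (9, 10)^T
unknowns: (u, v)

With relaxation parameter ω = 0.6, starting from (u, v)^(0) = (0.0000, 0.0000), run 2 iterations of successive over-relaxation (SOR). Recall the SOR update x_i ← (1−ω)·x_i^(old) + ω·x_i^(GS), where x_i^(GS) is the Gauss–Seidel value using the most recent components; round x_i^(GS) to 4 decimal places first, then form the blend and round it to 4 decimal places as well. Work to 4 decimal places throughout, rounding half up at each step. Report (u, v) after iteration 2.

(0.6060, 2.9932)

Iteration 1:
  u: GS value = (9 - (3)·0.0000) / (6) = 1.5000;  u ← (1−ω)·0.0000 + ω·1.5000 = 0.9000
  v: GS value = (10 - (-1)·0.9000) / (3) = 3.6333;  v ← (1−ω)·0.0000 + ω·3.6333 = 2.1800
Iteration 2:
  u: GS value = (9 - (3)·2.1800) / (6) = 0.4100;  u ← (1−ω)·0.9000 + ω·0.4100 = 0.6060
  v: GS value = (10 - (-1)·0.6060) / (3) = 3.5353;  v ← (1−ω)·2.1800 + ω·3.5353 = 2.9932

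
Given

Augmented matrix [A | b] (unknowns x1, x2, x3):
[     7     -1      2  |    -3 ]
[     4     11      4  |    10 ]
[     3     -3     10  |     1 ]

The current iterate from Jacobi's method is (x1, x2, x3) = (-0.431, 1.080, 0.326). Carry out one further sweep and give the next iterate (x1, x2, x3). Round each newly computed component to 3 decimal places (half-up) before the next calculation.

(-0.367, 0.947, 0.553)

One sweep:
  x1 = (-3 - (-1)·1.080 - (2)·0.326) / (7) = -0.367
  x2 = (10 - (4)·-0.431 - (4)·0.326) / (11) = 0.947
  x3 = (1 - (3)·-0.431 - (-3)·1.080) / (10) = 0.553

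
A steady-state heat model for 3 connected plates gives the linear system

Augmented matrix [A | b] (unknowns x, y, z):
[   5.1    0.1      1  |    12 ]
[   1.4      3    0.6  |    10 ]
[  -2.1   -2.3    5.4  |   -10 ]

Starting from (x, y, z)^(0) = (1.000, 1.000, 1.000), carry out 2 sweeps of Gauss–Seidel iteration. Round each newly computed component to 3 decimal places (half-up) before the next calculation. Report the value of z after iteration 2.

0.021

Iteration 1:
  x = (12 - (0.1)·1.000 - (1)·1.000) / (5.1) = 2.137
  y = (10 - (1.4)·2.137 - (0.6)·1.000) / (3) = 2.136
  z = (-10 - (-2.1)·2.137 - (-2.3)·2.136) / (5.4) = -0.111
Iteration 2:
  x = (12 - (0.1)·2.136 - (1)·-0.111) / (5.1) = 2.333
  y = (10 - (1.4)·2.333 - (0.6)·-0.111) / (3) = 2.267
  z = (-10 - (-2.1)·2.333 - (-2.3)·2.267) / (5.4) = 0.021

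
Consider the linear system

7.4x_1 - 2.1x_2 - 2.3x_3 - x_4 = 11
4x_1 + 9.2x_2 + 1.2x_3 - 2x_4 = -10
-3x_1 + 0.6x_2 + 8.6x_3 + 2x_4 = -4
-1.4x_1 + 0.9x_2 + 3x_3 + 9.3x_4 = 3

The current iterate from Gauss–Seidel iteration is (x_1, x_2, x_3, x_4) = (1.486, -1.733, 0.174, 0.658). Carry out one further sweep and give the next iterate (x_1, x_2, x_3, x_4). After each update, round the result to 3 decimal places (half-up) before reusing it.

One sweep:
  x_1 = (11 - (-2.1)·-1.733 - (-2.3)·0.174 - (-1)·0.658) / (7.4) = 1.138
  x_2 = (-10 - (4)·1.138 - (1.2)·0.174 - (-2)·0.658) / (9.2) = -1.461
  x_3 = (-4 - (-3)·1.138 - (0.6)·-1.461 - (2)·0.658) / (8.6) = -0.119
  x_4 = (3 - (-1.4)·1.138 - (0.9)·-1.461 - (3)·-0.119) / (9.3) = 0.674

(1.138, -1.461, -0.119, 0.674)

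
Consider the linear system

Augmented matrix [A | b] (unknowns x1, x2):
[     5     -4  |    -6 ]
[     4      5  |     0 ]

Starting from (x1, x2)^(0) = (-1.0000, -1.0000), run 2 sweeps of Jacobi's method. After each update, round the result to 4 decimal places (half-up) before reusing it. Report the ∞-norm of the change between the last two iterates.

1.4400

Iteration 1:
  x1 = (-6 - (-4)·-1.0000) / (5) = -2.0000
  x2 = (0 - (4)·-1.0000) / (5) = 0.8000
Iteration 2:
  x1 = (-6 - (-4)·0.8000) / (5) = -0.5600
  x2 = (0 - (4)·-2.0000) / (5) = 1.6000
Change: (1.4400, 0.8000) → max |·| = 1.4400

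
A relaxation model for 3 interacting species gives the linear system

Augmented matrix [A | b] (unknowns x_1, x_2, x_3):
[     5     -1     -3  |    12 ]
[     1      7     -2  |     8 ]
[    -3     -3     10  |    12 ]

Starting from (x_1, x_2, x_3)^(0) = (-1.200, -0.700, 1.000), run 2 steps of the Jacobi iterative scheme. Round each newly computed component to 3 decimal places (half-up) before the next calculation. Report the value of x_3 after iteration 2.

Iteration 1:
  x_1 = (12 - (-1)·-0.700 - (-3)·1.000) / (5) = 2.860
  x_2 = (8 - (1)·-1.200 - (-2)·1.000) / (7) = 1.600
  x_3 = (12 - (-3)·-1.200 - (-3)·-0.700) / (10) = 0.630
Iteration 2:
  x_1 = (12 - (-1)·1.600 - (-3)·0.630) / (5) = 3.098
  x_2 = (8 - (1)·2.860 - (-2)·0.630) / (7) = 0.914
  x_3 = (12 - (-3)·2.860 - (-3)·1.600) / (10) = 2.538

2.538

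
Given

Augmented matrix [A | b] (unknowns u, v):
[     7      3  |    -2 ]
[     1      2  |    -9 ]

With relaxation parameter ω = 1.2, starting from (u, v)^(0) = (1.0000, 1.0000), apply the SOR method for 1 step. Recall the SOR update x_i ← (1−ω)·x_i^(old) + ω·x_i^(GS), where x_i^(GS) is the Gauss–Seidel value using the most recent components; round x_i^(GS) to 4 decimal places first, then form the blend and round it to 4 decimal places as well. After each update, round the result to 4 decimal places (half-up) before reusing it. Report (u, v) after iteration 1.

Iteration 1:
  u: GS value = (-2 - (3)·1.0000) / (7) = -0.7143;  u ← (1−ω)·1.0000 + ω·-0.7143 = -1.0572
  v: GS value = (-9 - (1)·-1.0572) / (2) = -3.9714;  v ← (1−ω)·1.0000 + ω·-3.9714 = -4.9657

(-1.0572, -4.9657)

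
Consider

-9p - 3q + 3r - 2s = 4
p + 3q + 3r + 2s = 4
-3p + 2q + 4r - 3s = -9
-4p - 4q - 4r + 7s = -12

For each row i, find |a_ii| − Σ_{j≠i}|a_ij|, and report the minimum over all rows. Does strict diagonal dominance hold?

-5

row 1: |-9| − (3+3+2) = 1
row 2: |3| − (1+3+2) = -3
row 3: |4| − (3+2+3) = -4
row 4: |7| − (4+4+4) = -5
minimum over rows = -5 → not strictly diagonally dominant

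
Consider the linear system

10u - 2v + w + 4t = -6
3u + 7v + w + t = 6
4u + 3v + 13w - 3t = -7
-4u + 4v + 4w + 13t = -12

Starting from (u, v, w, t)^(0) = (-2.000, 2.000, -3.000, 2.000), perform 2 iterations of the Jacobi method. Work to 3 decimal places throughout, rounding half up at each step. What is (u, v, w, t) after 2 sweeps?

Iteration 1:
  u = (-6 - (-2)·2.000 - (1)·-3.000 - (4)·2.000) / (10) = -0.700
  v = (6 - (3)·-2.000 - (1)·-3.000 - (1)·2.000) / (7) = 1.857
  w = (-7 - (4)·-2.000 - (3)·2.000 - (-3)·2.000) / (13) = 0.077
  t = (-12 - (-4)·-2.000 - (4)·2.000 - (4)·-3.000) / (13) = -1.231
Iteration 2:
  u = (-6 - (-2)·1.857 - (1)·0.077 - (4)·-1.231) / (10) = 0.256
  v = (6 - (3)·-0.700 - (1)·0.077 - (1)·-1.231) / (7) = 1.322
  w = (-7 - (4)·-0.700 - (3)·1.857 - (-3)·-1.231) / (13) = -1.036
  t = (-12 - (-4)·-0.700 - (4)·1.857 - (4)·0.077) / (13) = -1.734

(0.256, 1.322, -1.036, -1.734)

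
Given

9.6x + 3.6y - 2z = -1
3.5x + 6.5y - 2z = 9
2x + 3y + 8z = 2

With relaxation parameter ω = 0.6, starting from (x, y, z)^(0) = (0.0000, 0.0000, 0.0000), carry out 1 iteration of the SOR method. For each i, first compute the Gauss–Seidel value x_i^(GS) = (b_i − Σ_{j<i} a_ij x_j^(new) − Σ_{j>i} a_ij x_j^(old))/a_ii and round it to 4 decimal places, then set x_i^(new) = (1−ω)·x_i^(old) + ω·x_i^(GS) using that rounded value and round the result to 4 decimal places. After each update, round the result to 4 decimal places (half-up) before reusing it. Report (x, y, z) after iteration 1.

Iteration 1:
  x: GS value = (-1 - (3.6)·0.0000 - (-2)·0.0000) / (9.6) = -0.1042;  x ← (1−ω)·0.0000 + ω·-0.1042 = -0.0625
  y: GS value = (9 - (3.5)·-0.0625 - (-2)·0.0000) / (6.5) = 1.4183;  y ← (1−ω)·0.0000 + ω·1.4183 = 0.8510
  z: GS value = (2 - (2)·-0.0625 - (3)·0.8510) / (8) = -0.0535;  z ← (1−ω)·0.0000 + ω·-0.0535 = -0.0321

(-0.0625, 0.8510, -0.0321)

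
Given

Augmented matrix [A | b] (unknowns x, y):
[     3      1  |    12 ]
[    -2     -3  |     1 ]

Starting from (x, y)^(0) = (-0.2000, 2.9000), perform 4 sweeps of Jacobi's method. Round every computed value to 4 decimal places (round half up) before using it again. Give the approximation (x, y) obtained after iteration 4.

(5.0148, -3.5235)

Iteration 1:
  x = (12 - (1)·2.9000) / (3) = 3.0333
  y = (1 - (-2)·-0.2000) / (-3) = -0.2000
Iteration 2:
  x = (12 - (1)·-0.2000) / (3) = 4.0667
  y = (1 - (-2)·3.0333) / (-3) = -2.3555
Iteration 3:
  x = (12 - (1)·-2.3555) / (3) = 4.7852
  y = (1 - (-2)·4.0667) / (-3) = -3.0445
Iteration 4:
  x = (12 - (1)·-3.0445) / (3) = 5.0148
  y = (1 - (-2)·4.7852) / (-3) = -3.5235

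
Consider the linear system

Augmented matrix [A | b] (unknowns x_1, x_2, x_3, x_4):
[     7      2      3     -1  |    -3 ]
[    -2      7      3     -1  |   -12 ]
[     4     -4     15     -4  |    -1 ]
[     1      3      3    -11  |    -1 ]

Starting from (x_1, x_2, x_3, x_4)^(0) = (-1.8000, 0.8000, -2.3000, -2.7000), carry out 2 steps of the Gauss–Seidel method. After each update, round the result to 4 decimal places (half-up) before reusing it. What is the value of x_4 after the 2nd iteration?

Iteration 1:
  x_1 = (-3 - (2)·0.8000 - (3)·-2.3000 - (-1)·-2.7000) / (7) = -0.0571
  x_2 = (-12 - (-2)·-0.0571 - (3)·-2.3000 - (-1)·-2.7000) / (7) = -1.1306
  x_3 = (-1 - (4)·-0.0571 - (-4)·-1.1306 - (-4)·-2.7000) / (15) = -1.0729
  x_4 = (-1 - (1)·-0.0571 - (3)·-1.1306 - (3)·-1.0729) / (-11) = -0.5152
Iteration 2:
  x_1 = (-3 - (2)·-1.1306 - (3)·-1.0729 - (-1)·-0.5152) / (7) = 0.2807
  x_2 = (-12 - (-2)·0.2807 - (3)·-1.0729 - (-1)·-0.5152) / (7) = -1.2479
  x_3 = (-1 - (4)·0.2807 - (-4)·-1.2479 - (-4)·-0.5152) / (15) = -0.6117
  x_4 = (-1 - (1)·0.2807 - (3)·-1.2479 - (3)·-0.6117) / (-11) = -0.3907

-0.3907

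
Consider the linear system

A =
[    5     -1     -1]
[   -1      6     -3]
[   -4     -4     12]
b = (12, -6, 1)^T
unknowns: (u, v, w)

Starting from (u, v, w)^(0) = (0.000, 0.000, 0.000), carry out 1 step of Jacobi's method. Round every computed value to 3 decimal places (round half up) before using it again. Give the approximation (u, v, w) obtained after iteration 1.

Iteration 1:
  u = (12 - (-1)·0.000 - (-1)·0.000) / (5) = 2.400
  v = (-6 - (-1)·0.000 - (-3)·0.000) / (6) = -1.000
  w = (1 - (-4)·0.000 - (-4)·0.000) / (12) = 0.083

(2.400, -1.000, 0.083)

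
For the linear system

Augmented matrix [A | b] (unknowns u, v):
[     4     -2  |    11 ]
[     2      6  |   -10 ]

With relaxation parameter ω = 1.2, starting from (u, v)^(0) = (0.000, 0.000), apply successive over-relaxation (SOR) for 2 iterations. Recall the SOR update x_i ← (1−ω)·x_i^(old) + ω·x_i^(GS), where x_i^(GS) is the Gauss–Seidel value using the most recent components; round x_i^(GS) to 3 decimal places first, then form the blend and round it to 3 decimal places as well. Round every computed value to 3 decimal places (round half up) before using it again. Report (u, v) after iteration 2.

(0.648, -1.596)

Iteration 1:
  u: GS value = (11 - (-2)·0.000) / (4) = 2.750;  u ← (1−ω)·0.000 + ω·2.750 = 3.300
  v: GS value = (-10 - (2)·3.300) / (6) = -2.767;  v ← (1−ω)·0.000 + ω·-2.767 = -3.320
Iteration 2:
  u: GS value = (11 - (-2)·-3.320) / (4) = 1.090;  u ← (1−ω)·3.300 + ω·1.090 = 0.648
  v: GS value = (-10 - (2)·0.648) / (6) = -1.883;  v ← (1−ω)·-3.320 + ω·-1.883 = -1.596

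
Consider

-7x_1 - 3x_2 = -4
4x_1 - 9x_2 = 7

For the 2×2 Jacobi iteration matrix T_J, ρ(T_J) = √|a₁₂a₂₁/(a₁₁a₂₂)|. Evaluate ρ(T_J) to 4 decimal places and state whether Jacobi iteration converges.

a₁₂a₂₁/(a₁₁a₂₂) = (-3)·(4) / ((-7)·(-9)) = -0.190476
ρ = √|-0.190476| = √0.190476 = 0.4364
ρ < 1, so Jacobi converges

0.4364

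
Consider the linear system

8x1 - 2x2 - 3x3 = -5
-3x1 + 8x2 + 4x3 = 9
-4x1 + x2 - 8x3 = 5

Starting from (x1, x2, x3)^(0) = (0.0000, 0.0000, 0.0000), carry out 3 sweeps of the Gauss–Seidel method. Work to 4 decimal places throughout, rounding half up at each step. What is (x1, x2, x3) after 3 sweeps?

(-0.4591, 1.0805, -0.2604)

Iteration 1:
  x1 = (-5 - (-2)·0.0000 - (-3)·0.0000) / (8) = -0.6250
  x2 = (9 - (-3)·-0.6250 - (4)·0.0000) / (8) = 0.8906
  x3 = (5 - (-4)·-0.6250 - (1)·0.8906) / (-8) = -0.2012
Iteration 2:
  x1 = (-5 - (-2)·0.8906 - (-3)·-0.2012) / (8) = -0.4778
  x2 = (9 - (-3)·-0.4778 - (4)·-0.2012) / (8) = 1.0464
  x3 = (5 - (-4)·-0.4778 - (1)·1.0464) / (-8) = -0.2553
Iteration 3:
  x1 = (-5 - (-2)·1.0464 - (-3)·-0.2553) / (8) = -0.4591
  x2 = (9 - (-3)·-0.4591 - (4)·-0.2553) / (8) = 1.0805
  x3 = (5 - (-4)·-0.4591 - (1)·1.0805) / (-8) = -0.2604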